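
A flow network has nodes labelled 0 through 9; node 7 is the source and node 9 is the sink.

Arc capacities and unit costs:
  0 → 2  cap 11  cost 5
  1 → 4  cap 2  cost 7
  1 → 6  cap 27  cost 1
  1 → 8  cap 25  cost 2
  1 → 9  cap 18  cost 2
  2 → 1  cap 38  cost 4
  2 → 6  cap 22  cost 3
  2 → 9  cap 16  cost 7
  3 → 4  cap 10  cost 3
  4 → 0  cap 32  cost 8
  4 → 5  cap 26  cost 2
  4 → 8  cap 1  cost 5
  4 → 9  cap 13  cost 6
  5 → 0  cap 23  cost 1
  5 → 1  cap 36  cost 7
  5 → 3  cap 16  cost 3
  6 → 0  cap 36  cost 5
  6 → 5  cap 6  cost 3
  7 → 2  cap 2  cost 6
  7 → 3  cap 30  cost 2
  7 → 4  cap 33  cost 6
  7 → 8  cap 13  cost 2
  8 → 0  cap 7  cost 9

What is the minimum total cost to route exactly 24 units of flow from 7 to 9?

Minimum cost for 24 units: 323

shortest-cost path #1: 7→3→4→9 push 10 @ unit cost 11 (adds 110)
shortest-cost path #2: 7→4→9 push 3 @ unit cost 12 (adds 36)
shortest-cost path #3: 7→2→1→9 push 2 @ unit cost 12 (adds 24)
shortest-cost path #4: 7→4→5→1→9 push 9 @ unit cost 17 (adds 153)
total cost = 323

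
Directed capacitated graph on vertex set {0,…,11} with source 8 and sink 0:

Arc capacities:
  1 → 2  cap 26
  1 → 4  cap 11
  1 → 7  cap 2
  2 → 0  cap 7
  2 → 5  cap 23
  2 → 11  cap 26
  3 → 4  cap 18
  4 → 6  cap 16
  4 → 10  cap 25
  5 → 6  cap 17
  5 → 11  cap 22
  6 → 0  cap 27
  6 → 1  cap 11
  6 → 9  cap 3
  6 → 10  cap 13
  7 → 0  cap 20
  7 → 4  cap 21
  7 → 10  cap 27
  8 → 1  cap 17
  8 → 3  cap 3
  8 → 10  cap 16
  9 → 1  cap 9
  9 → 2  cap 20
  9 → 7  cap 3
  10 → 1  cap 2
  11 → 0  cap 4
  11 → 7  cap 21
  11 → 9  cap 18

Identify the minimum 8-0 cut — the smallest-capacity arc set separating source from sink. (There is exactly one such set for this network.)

Min-cut arcs: {(8,1), (8,3), (10,1)} (total capacity 22)

augment #1: 8→1→2→0 push 7
augment #2: 8→1→7→0 push 2
augment #3: 8→1→2→11→0 push 4
augment #4: 8→1→4→6→0 push 4
augment #5: 8→3→4→6→0 push 3
augment #6: 8→10→1→4→6→0 push 2
max flow = 22; residual-reachable set from 8 gives S-side
cut edges (S→T): {(8,1), (8,3), (10,1)} total cap 22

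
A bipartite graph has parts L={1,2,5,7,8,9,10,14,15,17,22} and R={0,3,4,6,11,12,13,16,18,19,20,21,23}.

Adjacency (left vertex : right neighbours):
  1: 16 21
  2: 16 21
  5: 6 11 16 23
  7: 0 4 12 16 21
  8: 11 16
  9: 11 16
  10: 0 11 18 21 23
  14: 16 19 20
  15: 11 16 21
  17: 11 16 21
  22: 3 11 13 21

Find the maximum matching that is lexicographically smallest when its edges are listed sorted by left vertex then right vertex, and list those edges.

Lex-smallest maximum matching: {(1,16), (2,21), (5,6), (7,0), (8,11), (10,18), (14,19), (22,3)}

|M| = 8 (so the lex-smallest maximum matching has 8 edges)
process left vertices in ascending order; for each, take the smallest-labelled available neighbour that still permits 8 edges overall, or leave it unmatched if none does
lex-smallest matching: {1-16, 2-21, 5-6, 7-0, 8-11, 10-18, 14-19, 22-3}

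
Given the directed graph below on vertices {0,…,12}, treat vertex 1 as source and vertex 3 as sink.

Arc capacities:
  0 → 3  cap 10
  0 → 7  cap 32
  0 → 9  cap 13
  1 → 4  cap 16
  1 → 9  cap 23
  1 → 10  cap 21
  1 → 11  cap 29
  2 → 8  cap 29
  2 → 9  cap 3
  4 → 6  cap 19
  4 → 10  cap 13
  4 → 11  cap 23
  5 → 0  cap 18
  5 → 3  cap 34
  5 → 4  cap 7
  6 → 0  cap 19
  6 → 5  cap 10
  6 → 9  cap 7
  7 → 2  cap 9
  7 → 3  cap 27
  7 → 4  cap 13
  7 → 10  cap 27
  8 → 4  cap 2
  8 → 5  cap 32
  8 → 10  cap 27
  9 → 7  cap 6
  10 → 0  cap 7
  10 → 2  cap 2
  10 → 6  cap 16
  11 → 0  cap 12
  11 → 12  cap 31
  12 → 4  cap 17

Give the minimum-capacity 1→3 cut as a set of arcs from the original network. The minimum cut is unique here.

augment #1: 1→9→7→3 push 6
augment #2: 1→10→0→3 push 7
augment #3: 1→11→0→3 push 3
augment #4: 1→4→6→5→3 push 10
augment #5: 1→11→0→7→3 push 9
augment #6: 1→4→6→0→7→3 push 6
augment #7: 1→10→2→8→5→3 push 2
augment #8: 1→10→6→0→7→3 push 6
augment #9: 1→10→6→0→7→2→8→5→3 push 6
augment #10: 1→11→12→4→6→0→7→2→8→5→3 push 1
max flow = 56; residual-reachable set from 1 gives S-side
cut edges (S→T): {(6,0), (6,5), (9,7), (10,0), (10,2), (11,0)} total cap 56

Min-cut arcs: {(6,0), (6,5), (9,7), (10,0), (10,2), (11,0)} (total capacity 56)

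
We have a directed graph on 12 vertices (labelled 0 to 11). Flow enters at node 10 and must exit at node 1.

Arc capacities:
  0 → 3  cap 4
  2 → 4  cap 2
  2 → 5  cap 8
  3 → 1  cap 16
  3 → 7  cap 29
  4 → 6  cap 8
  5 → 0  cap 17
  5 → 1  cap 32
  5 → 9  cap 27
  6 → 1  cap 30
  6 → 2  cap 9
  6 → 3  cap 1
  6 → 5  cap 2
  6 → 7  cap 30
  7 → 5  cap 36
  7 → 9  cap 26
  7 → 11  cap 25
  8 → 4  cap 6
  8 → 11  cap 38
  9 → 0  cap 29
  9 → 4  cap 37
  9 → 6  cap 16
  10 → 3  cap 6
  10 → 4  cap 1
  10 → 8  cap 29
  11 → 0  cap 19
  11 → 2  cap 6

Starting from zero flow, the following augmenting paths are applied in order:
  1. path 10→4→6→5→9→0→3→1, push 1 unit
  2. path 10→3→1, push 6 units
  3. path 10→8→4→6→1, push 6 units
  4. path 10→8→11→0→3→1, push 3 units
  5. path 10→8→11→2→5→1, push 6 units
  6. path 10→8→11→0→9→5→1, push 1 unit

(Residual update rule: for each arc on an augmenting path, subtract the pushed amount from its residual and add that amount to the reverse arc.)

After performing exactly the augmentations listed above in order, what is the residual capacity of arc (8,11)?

after path 1 (10→4→6→5→9→0→3→1, push 1): res(8,11)=38
after path 2 (10→3→1, push 6): res(8,11)=38
after path 3 (10→8→4→6→1, push 6): res(8,11)=38
after path 4 (10→8→11→0→3→1, push 3): res(8,11)=35
after path 5 (10→8→11→2→5→1, push 6): res(8,11)=29
after path 6 (10→8→11→0→9→5→1, push 1): res(8,11)=28

Residual capacity of (8,11): 28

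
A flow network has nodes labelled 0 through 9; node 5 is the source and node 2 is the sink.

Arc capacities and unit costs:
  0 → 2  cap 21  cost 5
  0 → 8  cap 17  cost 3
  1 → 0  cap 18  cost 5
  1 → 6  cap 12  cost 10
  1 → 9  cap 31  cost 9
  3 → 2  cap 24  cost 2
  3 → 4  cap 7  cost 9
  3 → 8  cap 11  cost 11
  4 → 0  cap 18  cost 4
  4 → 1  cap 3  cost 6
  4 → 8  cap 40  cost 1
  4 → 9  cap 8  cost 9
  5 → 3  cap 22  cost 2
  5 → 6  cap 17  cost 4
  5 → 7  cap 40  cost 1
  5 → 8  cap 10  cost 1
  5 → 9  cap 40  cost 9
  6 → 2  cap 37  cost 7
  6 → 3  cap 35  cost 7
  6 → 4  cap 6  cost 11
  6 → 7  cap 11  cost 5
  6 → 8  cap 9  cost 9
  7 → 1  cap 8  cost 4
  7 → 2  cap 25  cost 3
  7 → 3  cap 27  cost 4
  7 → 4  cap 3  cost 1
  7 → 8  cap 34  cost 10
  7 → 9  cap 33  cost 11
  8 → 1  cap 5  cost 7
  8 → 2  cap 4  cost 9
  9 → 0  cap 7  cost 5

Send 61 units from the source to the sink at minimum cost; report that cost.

Minimum cost for 61 units: 330

shortest-cost path #1: 5→7→2 push 25 @ unit cost 4 (adds 100)
shortest-cost path #2: 5→3→2 push 22 @ unit cost 4 (adds 88)
shortest-cost path #3: 5→7→3→2 push 2 @ unit cost 7 (adds 14)
shortest-cost path #4: 5→8→2 push 4 @ unit cost 10 (adds 40)
shortest-cost path #5: 5→6→2 push 8 @ unit cost 11 (adds 88)
total cost = 330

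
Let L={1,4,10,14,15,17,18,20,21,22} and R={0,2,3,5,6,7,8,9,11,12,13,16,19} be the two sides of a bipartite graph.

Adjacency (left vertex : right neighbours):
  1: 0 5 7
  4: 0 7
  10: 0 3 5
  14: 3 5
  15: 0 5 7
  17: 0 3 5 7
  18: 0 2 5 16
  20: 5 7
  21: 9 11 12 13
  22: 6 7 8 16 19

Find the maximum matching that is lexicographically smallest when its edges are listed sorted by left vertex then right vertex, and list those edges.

Lex-smallest maximum matching: {(1,0), (4,7), (10,3), (14,5), (18,2), (21,9), (22,6)}

|M| = 7 (so the lex-smallest maximum matching has 7 edges)
process left vertices in ascending order; for each, take the smallest-labelled available neighbour that still permits 7 edges overall, or leave it unmatched if none does
lex-smallest matching: {1-0, 4-7, 10-3, 14-5, 18-2, 21-9, 22-6}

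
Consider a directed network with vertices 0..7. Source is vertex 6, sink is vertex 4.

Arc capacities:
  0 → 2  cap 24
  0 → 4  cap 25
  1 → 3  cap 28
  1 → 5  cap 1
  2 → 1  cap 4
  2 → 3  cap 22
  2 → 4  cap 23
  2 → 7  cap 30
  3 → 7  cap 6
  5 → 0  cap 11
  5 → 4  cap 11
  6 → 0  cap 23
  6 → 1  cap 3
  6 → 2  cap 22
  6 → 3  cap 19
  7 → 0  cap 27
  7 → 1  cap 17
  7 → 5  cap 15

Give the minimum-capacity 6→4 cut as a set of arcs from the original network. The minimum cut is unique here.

augment #1: 6→0→4 push 23
augment #2: 6→2→4 push 22
augment #3: 6→1→5→4 push 1
augment #4: 6→3→7→0→4 push 2
augment #5: 6→3→7→5→4 push 4
max flow = 52; residual-reachable set from 6 gives S-side
cut edges (S→T): {(1,5), (3,7), (6,0), (6,2)} total cap 52

Min-cut arcs: {(1,5), (3,7), (6,0), (6,2)} (total capacity 52)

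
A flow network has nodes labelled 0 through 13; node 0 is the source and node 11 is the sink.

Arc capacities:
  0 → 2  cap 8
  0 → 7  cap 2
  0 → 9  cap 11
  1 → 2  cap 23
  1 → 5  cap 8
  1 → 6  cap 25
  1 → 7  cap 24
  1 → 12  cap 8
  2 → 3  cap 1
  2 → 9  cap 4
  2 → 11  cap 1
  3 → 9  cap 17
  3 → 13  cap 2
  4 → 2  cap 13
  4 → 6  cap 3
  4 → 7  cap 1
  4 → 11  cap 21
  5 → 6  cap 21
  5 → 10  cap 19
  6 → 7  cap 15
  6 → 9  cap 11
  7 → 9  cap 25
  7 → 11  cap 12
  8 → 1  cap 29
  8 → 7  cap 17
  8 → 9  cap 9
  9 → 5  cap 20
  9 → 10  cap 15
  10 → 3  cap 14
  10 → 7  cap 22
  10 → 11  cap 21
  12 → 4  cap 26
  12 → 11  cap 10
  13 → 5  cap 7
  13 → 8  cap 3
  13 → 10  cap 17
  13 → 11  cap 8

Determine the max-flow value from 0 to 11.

augment #1: 0→2→11 bottleneck 1, total now 1
augment #2: 0→7→11 bottleneck 2, total now 3
augment #3: 0→9→10→11 bottleneck 11, total now 14
augment #4: 0→2→3→13→11 bottleneck 1, total now 15
augment #5: 0→2→9→10→11 bottleneck 4, total now 19

Maximum flow value: 19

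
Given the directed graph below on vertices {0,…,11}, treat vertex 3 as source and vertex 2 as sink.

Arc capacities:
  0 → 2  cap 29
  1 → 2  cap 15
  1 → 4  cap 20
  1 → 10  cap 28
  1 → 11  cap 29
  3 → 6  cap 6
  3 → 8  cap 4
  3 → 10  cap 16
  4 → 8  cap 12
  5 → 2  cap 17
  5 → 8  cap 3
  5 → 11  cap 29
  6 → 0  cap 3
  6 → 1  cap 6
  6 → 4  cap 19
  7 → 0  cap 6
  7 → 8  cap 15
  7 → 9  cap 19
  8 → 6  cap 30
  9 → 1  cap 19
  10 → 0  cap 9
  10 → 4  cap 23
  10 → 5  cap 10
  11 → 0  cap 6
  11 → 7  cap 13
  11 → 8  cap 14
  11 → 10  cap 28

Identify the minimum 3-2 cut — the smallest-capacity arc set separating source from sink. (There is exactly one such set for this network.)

augment #1: 3→6→0→2 push 3
augment #2: 3→6→1→2 push 3
augment #3: 3→10→0→2 push 9
augment #4: 3→10→5→2 push 7
augment #5: 3→8→6→1→2 push 3
max flow = 25; residual-reachable set from 3 gives S-side
cut edges (S→T): {(3,10), (6,0), (6,1)} total cap 25

Min-cut arcs: {(3,10), (6,0), (6,1)} (total capacity 25)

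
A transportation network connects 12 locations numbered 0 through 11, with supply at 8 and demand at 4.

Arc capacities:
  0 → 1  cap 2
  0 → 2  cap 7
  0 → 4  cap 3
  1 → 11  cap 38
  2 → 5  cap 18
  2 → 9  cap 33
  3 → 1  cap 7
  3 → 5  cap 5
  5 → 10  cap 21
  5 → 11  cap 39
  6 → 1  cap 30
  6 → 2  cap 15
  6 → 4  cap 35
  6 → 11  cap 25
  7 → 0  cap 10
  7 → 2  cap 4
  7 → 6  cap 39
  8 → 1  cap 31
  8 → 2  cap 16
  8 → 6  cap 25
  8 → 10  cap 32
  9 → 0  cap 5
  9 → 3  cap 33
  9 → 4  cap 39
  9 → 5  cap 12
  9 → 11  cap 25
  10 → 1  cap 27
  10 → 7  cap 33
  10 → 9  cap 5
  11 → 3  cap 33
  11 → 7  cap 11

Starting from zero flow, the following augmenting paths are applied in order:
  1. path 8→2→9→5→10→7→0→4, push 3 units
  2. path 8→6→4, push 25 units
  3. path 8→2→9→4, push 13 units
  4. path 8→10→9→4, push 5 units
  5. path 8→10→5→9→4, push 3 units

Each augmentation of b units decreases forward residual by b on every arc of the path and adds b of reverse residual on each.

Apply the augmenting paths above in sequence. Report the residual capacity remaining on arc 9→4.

Residual capacity of (9,4): 18

after path 1 (8→2→9→5→10→7→0→4, push 3): res(9,4)=39
after path 2 (8→6→4, push 25): res(9,4)=39
after path 3 (8→2→9→4, push 13): res(9,4)=26
after path 4 (8→10→9→4, push 5): res(9,4)=21
after path 5 (8→10→5→9→4, push 3): res(9,4)=18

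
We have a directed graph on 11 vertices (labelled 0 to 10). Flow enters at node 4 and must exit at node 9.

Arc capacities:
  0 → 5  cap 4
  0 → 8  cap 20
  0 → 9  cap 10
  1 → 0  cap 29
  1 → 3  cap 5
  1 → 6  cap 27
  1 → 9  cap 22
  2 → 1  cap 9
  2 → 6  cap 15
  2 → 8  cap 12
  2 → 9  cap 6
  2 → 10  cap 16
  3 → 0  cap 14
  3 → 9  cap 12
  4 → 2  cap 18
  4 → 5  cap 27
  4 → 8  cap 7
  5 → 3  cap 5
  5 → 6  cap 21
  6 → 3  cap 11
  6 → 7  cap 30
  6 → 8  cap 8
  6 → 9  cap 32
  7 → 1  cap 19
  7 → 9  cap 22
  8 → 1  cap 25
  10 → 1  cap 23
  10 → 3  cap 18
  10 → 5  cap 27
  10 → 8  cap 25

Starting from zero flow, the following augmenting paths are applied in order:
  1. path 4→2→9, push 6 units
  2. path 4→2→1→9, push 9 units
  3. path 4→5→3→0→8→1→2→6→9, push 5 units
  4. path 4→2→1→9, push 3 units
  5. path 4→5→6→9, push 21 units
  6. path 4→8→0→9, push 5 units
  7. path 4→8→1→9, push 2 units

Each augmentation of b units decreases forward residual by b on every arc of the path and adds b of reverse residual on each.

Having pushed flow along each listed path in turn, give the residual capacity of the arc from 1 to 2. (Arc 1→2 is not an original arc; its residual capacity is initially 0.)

Residual capacity of (1,2): 7

after path 1 (4→2→9, push 6): res(1,2)=0
after path 2 (4→2→1→9, push 9): res(1,2)=9
after path 3 (4→5→3→0→8→1→2→6→9, push 5): res(1,2)=4
after path 4 (4→2→1→9, push 3): res(1,2)=7
after path 5 (4→5→6→9, push 21): res(1,2)=7
after path 6 (4→8→0→9, push 5): res(1,2)=7
after path 7 (4→8→1→9, push 2): res(1,2)=7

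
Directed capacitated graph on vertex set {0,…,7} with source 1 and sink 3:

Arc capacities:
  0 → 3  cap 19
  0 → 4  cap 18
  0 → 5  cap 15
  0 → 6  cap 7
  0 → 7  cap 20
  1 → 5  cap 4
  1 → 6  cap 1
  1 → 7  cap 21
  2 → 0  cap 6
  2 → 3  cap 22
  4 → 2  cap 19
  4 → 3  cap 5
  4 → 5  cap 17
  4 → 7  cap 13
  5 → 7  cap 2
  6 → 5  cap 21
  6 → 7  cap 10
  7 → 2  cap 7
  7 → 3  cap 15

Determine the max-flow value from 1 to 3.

augment #1: 1→7→3 bottleneck 15, total now 15
augment #2: 1→7→2→3 bottleneck 6, total now 21
augment #3: 1→5→7→2→3 bottleneck 1, total now 22

Maximum flow value: 22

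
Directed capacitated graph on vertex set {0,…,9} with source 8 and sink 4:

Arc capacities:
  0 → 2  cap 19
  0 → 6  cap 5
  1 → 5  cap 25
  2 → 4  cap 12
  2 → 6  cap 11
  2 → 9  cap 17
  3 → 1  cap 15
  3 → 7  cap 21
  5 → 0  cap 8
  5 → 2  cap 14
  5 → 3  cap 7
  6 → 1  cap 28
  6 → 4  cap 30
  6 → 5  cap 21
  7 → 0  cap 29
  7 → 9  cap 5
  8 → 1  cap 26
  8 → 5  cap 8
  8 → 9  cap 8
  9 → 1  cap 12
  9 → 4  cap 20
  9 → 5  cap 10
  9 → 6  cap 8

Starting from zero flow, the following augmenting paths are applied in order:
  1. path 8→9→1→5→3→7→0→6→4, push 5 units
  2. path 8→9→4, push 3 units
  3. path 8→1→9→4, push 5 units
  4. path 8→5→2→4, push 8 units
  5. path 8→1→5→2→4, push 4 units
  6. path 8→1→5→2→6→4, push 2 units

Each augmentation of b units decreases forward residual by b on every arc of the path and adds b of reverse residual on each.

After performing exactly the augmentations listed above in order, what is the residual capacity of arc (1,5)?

Residual capacity of (1,5): 14

after path 1 (8→9→1→5→3→7→0→6→4, push 5): res(1,5)=20
after path 2 (8→9→4, push 3): res(1,5)=20
after path 3 (8→1→9→4, push 5): res(1,5)=20
after path 4 (8→5→2→4, push 8): res(1,5)=20
after path 5 (8→1→5→2→4, push 4): res(1,5)=16
after path 6 (8→1→5→2→6→4, push 2): res(1,5)=14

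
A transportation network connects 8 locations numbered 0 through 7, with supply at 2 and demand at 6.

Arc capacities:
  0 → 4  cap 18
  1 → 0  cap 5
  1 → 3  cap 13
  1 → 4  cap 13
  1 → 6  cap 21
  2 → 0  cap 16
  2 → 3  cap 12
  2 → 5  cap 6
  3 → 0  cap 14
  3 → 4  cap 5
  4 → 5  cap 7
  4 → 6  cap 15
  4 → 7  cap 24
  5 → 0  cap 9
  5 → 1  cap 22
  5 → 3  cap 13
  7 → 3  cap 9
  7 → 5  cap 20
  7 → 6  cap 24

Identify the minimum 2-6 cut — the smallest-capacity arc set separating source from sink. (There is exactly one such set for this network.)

augment #1: 2→0→4→6 push 15
augment #2: 2→5→1→6 push 6
augment #3: 2→0→4→7→6 push 1
augment #4: 2→3→4→7→6 push 5
augment #5: 2→3→0→4→7→6 push 2
max flow = 29; residual-reachable set from 2 gives S-side
cut edges (S→T): {(0,4), (2,5), (3,4)} total cap 29

Min-cut arcs: {(0,4), (2,5), (3,4)} (total capacity 29)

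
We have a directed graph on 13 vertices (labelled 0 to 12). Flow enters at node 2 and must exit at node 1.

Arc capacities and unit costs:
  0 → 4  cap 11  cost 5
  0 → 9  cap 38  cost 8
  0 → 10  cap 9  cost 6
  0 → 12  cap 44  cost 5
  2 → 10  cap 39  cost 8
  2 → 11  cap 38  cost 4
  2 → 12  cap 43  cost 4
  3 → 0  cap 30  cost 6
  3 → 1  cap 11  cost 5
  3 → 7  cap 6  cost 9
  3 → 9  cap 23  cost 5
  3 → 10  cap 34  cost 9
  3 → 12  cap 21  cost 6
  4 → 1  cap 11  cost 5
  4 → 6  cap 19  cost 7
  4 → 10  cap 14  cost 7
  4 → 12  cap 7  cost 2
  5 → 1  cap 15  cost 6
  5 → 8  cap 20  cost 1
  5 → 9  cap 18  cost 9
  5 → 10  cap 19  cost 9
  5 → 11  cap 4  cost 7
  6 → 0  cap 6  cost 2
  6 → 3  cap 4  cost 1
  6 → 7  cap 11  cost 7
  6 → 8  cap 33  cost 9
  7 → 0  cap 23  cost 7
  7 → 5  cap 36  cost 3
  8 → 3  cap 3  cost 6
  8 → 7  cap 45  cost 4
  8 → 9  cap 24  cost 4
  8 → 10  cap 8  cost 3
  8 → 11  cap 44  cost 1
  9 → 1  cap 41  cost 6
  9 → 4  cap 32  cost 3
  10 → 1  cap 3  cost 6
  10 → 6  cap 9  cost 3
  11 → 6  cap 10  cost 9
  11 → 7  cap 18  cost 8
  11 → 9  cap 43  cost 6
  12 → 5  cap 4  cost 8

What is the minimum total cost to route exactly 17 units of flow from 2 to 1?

Minimum cost for 17 units: 266

shortest-cost path #1: 2→10→1 push 3 @ unit cost 14 (adds 42)
shortest-cost path #2: 2→11→9→1 push 14 @ unit cost 16 (adds 224)
total cost = 266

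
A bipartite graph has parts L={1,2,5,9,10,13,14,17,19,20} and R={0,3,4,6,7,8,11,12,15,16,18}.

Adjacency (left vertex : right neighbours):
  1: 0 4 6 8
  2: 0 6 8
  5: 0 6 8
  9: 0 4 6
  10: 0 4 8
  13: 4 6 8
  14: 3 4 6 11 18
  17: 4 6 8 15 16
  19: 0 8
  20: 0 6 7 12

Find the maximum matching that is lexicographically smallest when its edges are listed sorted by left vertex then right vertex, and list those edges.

|M| = 7 (so the lex-smallest maximum matching has 7 edges)
process left vertices in ascending order; for each, take the smallest-labelled available neighbour that still permits 7 edges overall, or leave it unmatched if none does
lex-smallest matching: {1-0, 2-6, 5-8, 9-4, 14-3, 17-15, 20-7}

Lex-smallest maximum matching: {(1,0), (2,6), (5,8), (9,4), (14,3), (17,15), (20,7)}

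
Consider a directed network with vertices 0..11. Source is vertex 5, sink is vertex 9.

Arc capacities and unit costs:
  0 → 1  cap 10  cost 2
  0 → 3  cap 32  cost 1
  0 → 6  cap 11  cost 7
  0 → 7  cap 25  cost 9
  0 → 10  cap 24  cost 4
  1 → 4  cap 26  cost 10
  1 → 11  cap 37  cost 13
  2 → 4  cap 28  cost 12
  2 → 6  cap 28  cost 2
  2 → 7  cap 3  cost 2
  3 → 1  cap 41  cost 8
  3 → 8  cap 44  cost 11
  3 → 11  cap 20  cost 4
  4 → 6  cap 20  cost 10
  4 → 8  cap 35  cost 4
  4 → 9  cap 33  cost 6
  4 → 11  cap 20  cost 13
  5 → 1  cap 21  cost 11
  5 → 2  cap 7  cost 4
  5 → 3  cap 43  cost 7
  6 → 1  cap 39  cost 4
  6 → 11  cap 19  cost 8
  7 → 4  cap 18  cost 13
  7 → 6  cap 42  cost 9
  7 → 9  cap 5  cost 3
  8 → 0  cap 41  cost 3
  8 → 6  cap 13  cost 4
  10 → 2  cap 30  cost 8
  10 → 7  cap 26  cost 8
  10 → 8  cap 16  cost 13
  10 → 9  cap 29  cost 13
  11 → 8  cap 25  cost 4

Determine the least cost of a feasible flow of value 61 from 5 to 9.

shortest-cost path #1: 5→2→7→9 push 3 @ unit cost 9 (adds 27)
shortest-cost path #2: 5→2→4→9 push 4 @ unit cost 22 (adds 88)
shortest-cost path #3: 5→1→4→9 push 21 @ unit cost 27 (adds 567)
shortest-cost path #4: 5→3→11→8→0→7→9 push 2 @ unit cost 30 (adds 60)
shortest-cost path #5: 5→3→1→4→9 push 5 @ unit cost 31 (adds 155)
shortest-cost path #6: 5→3→11→8→0→10→9 push 18 @ unit cost 35 (adds 630)
shortest-cost path #7: 5→3→8→0→10→9 push 6 @ unit cost 38 (adds 228)
shortest-cost path #8: 5→3→8→0→7→2→4→9 push 2 @ unit cost 46 (adds 92)
total cost = 1847

Minimum cost for 61 units: 1847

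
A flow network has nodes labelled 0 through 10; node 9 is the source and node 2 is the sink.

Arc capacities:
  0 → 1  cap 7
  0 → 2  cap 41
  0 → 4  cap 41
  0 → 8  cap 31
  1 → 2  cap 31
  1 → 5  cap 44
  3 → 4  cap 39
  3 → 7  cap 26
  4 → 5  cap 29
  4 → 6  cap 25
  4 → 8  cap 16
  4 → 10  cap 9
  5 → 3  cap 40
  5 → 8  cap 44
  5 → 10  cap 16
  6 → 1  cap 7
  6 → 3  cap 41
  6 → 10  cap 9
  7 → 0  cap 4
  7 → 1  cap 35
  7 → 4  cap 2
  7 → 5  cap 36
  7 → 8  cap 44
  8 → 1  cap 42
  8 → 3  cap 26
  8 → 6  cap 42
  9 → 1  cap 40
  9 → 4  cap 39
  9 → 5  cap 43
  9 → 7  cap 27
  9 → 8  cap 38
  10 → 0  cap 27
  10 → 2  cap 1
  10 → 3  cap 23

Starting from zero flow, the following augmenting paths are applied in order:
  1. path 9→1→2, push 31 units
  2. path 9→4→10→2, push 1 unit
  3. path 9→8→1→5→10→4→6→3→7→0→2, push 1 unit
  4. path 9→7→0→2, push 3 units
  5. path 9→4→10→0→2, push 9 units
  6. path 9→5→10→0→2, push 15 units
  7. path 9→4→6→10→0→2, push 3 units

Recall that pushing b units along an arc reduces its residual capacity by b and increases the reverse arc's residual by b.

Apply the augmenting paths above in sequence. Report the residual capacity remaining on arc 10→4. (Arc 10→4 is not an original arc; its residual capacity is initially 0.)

Residual capacity of (10,4): 9

after path 1 (9→1→2, push 31): res(10,4)=0
after path 2 (9→4→10→2, push 1): res(10,4)=1
after path 3 (9→8→1→5→10→4→6→3→7→0→2, push 1): res(10,4)=0
after path 4 (9→7→0→2, push 3): res(10,4)=0
after path 5 (9→4→10→0→2, push 9): res(10,4)=9
after path 6 (9→5→10→0→2, push 15): res(10,4)=9
after path 7 (9→4→6→10→0→2, push 3): res(10,4)=9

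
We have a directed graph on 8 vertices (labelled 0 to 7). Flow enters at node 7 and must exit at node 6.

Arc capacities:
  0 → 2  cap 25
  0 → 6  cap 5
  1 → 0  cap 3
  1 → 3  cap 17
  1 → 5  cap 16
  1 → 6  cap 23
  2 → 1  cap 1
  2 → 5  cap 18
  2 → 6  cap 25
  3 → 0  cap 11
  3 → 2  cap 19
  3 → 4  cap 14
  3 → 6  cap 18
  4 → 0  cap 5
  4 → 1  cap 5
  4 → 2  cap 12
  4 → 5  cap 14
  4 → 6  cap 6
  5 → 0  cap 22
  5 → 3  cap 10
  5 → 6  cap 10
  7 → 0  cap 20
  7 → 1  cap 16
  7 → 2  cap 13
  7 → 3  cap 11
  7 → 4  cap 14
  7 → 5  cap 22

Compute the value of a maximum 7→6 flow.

Maximum flow value: 86

augment #1: 7→0→6 bottleneck 5, total now 5
augment #2: 7→1→6 bottleneck 16, total now 21
augment #3: 7→2→6 bottleneck 13, total now 34
augment #4: 7→3→6 bottleneck 11, total now 45
augment #5: 7→4→6 bottleneck 6, total now 51
augment #6: 7→5→6 bottleneck 10, total now 61
augment #7: 7→0→2→6 bottleneck 12, total now 73
augment #8: 7→4→1→6 bottleneck 5, total now 78
augment #9: 7→5→3→6 bottleneck 7, total now 85
augment #10: 7→0→2→1→6 bottleneck 1, total now 86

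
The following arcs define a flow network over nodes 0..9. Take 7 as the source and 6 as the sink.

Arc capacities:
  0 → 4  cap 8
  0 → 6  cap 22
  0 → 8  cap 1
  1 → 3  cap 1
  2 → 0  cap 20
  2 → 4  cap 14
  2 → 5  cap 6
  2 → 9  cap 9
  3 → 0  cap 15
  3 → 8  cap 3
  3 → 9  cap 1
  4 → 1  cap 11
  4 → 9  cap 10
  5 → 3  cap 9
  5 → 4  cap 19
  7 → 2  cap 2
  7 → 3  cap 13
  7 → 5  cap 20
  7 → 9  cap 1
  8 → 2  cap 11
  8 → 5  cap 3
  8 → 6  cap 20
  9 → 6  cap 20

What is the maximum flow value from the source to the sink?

Maximum flow value: 32

augment #1: 7→9→6 bottleneck 1, total now 1
augment #2: 7→2→0→6 bottleneck 2, total now 3
augment #3: 7→3→0→6 bottleneck 13, total now 16
augment #4: 7→5→3→0→6 bottleneck 2, total now 18
augment #5: 7→5→3→8→6 bottleneck 3, total now 21
augment #6: 7→5→3→9→6 bottleneck 1, total now 22
augment #7: 7→5→4→9→6 bottleneck 10, total now 32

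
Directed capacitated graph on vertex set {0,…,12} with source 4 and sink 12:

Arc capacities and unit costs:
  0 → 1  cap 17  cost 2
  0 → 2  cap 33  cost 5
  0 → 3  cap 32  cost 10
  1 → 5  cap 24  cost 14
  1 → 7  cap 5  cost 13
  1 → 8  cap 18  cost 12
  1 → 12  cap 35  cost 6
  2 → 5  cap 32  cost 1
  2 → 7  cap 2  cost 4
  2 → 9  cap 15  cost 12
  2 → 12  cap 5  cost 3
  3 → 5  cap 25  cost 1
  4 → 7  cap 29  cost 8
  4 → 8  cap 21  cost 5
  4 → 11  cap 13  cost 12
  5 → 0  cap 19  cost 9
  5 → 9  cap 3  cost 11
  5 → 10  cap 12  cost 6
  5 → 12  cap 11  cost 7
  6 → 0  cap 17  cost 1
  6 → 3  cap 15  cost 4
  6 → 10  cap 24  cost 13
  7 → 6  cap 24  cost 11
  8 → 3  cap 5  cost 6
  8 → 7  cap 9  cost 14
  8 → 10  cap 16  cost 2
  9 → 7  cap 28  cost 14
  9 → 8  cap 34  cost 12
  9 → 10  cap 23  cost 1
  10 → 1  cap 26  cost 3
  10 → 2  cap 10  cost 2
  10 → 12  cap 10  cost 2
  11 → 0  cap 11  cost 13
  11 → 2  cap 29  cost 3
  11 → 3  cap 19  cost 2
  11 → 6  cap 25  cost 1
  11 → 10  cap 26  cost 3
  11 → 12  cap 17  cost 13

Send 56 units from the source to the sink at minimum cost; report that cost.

shortest-cost path #1: 4→8→10→12 push 10 @ unit cost 9 (adds 90)
shortest-cost path #2: 4→8→10→2→12 push 5 @ unit cost 12 (adds 60)
shortest-cost path #3: 4→8→10→1→12 push 1 @ unit cost 16 (adds 16)
shortest-cost path #4: 4→8→3→5→12 push 5 @ unit cost 19 (adds 95)
shortest-cost path #5: 4→11→3→5→12 push 6 @ unit cost 22 (adds 132)
shortest-cost path #6: 4→11→2→10→1→12 push 5 @ unit cost 22 (adds 110)
shortest-cost path #7: 4→11→6→0→1→12 push 2 @ unit cost 22 (adds 44)
shortest-cost path #8: 4→7→6→0→1→12 push 15 @ unit cost 28 (adds 420)
shortest-cost path #9: 4→7→6→11→10→1→12 push 2 @ unit cost 30 (adds 60)
shortest-cost path #10: 4→7→6→3→11→10→1→12 push 5 @ unit cost 33 (adds 165)
total cost = 1192

Minimum cost for 56 units: 1192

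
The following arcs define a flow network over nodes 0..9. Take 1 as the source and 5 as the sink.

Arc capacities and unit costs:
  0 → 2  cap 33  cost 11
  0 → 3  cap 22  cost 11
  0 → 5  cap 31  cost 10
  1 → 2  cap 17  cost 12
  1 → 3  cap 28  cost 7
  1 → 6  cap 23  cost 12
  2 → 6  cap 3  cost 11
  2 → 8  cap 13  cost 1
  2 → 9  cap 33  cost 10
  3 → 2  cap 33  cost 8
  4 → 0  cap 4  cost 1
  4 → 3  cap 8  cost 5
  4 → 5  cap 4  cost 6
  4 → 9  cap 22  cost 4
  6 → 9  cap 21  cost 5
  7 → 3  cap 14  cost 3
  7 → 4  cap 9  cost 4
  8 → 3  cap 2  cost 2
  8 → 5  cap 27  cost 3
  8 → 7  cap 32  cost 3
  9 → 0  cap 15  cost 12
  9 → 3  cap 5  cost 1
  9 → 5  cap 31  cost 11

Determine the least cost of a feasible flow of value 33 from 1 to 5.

Minimum cost for 33 units: 768

shortest-cost path #1: 1→2→8→5 push 13 @ unit cost 16 (adds 208)
shortest-cost path #2: 1→6→9→5 push 20 @ unit cost 28 (adds 560)
total cost = 768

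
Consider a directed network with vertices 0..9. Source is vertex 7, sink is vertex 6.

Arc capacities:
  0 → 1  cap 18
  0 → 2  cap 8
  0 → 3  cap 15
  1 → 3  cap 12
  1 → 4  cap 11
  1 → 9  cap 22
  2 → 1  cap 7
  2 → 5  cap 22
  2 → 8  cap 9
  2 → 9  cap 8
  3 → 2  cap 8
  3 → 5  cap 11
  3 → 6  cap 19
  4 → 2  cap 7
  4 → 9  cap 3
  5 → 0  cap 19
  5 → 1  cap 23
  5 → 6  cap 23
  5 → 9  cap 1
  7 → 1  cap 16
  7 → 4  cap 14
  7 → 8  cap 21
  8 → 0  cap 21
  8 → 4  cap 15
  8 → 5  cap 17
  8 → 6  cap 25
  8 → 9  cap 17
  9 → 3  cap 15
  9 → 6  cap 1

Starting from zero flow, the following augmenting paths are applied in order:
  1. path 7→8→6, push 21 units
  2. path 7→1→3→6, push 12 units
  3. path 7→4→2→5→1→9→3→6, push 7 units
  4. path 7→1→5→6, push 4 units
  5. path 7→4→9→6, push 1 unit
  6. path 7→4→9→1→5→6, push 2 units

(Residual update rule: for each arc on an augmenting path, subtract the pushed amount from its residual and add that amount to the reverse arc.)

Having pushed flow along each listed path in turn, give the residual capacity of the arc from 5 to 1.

Residual capacity of (5,1): 22

after path 1 (7→8→6, push 21): res(5,1)=23
after path 2 (7→1→3→6, push 12): res(5,1)=23
after path 3 (7→4→2→5→1→9→3→6, push 7): res(5,1)=16
after path 4 (7→1→5→6, push 4): res(5,1)=20
after path 5 (7→4→9→6, push 1): res(5,1)=20
after path 6 (7→4→9→1→5→6, push 2): res(5,1)=22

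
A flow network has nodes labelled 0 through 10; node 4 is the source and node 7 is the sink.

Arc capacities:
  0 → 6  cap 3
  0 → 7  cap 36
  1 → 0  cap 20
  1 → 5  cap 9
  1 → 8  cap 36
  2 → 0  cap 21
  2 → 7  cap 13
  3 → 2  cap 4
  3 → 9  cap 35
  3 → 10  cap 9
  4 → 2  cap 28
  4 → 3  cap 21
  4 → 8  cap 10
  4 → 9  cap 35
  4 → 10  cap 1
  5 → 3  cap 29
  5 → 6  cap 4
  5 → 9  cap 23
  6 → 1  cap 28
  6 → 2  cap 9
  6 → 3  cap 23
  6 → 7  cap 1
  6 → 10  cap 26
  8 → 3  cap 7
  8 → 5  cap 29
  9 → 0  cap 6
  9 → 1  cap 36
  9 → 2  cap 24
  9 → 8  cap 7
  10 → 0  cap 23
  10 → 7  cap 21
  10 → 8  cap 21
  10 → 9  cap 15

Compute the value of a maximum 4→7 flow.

Maximum flow value: 66

augment #1: 4→2→7 bottleneck 13, total now 13
augment #2: 4→10→7 bottleneck 1, total now 14
augment #3: 4→2→0→7 bottleneck 15, total now 29
augment #4: 4→3→10→7 bottleneck 9, total now 38
augment #5: 4→9→0→7 bottleneck 6, total now 44
augment #6: 4→3→2→0→7 bottleneck 4, total now 48
augment #7: 4→8→5→6→7 bottleneck 1, total now 49
augment #8: 4→9→1→0→7 bottleneck 11, total now 60
augment #9: 4→8→5→6→10→7 bottleneck 3, total now 63
augment #10: 4→9→1→0→6→10→7 bottleneck 3, total now 66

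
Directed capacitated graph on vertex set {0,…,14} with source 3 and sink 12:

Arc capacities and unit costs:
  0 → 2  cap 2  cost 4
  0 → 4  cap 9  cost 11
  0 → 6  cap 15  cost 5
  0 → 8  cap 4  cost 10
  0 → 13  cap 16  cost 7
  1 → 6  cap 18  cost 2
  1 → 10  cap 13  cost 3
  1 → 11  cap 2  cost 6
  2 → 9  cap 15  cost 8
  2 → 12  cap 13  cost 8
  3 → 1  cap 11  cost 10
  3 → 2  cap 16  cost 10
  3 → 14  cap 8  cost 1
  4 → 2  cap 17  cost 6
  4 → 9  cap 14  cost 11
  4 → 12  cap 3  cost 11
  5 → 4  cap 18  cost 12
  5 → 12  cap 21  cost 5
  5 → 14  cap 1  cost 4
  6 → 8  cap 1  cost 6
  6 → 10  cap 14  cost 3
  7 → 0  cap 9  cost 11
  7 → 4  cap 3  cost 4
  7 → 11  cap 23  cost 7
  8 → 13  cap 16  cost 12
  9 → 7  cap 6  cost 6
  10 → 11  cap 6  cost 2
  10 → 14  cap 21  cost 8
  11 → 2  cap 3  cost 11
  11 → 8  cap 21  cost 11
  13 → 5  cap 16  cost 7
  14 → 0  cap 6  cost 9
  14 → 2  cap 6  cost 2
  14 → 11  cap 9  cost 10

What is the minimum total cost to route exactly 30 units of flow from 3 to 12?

Minimum cost for 30 units: 904

shortest-cost path #1: 3→14→2→12 push 6 @ unit cost 11 (adds 66)
shortest-cost path #2: 3→2→12 push 7 @ unit cost 18 (adds 126)
shortest-cost path #3: 3→14→0→13→5→12 push 2 @ unit cost 29 (adds 58)
shortest-cost path #4: 3→2→14→0→13→5→12 push 4 @ unit cost 36 (adds 144)
shortest-cost path #5: 3→2→9→7→4→12 push 3 @ unit cost 39 (adds 117)
shortest-cost path #6: 3→1→6→8→13→5→12 push 1 @ unit cost 42 (adds 42)
shortest-cost path #7: 3→1→10→11→8→13→5→12 push 6 @ unit cost 50 (adds 300)
shortest-cost path #8: 3→1→11→8→13→5→12 push 1 @ unit cost 51 (adds 51)
total cost = 904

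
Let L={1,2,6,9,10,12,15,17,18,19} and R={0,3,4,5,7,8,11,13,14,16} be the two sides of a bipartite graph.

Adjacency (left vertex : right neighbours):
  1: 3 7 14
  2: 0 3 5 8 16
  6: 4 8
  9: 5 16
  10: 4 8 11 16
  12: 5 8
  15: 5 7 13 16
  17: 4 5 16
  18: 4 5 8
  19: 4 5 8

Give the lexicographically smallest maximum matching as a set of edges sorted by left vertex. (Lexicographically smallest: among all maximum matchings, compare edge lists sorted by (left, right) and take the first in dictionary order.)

|M| = 8 (so the lex-smallest maximum matching has 8 edges)
process left vertices in ascending order; for each, take the smallest-labelled available neighbour that still permits 8 edges overall, or leave it unmatched if none does
lex-smallest matching: {1-3, 2-0, 6-4, 9-5, 10-11, 12-8, 15-7, 17-16}

Lex-smallest maximum matching: {(1,3), (2,0), (6,4), (9,5), (10,11), (12,8), (15,7), (17,16)}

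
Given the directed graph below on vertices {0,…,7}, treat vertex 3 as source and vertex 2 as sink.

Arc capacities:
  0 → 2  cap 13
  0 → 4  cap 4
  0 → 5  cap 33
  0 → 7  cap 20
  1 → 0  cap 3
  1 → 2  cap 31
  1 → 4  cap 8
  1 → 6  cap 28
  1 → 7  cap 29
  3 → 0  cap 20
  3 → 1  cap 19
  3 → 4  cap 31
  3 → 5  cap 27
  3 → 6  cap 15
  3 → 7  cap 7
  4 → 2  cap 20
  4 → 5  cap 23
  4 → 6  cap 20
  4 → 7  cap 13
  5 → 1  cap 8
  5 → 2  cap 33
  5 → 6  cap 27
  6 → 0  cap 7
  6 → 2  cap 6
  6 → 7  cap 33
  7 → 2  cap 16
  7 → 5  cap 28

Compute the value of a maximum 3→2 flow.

Maximum flow value: 115

augment #1: 3→0→2 bottleneck 13, total now 13
augment #2: 3→1→2 bottleneck 19, total now 32
augment #3: 3→4→2 bottleneck 20, total now 52
augment #4: 3→5→2 bottleneck 27, total now 79
augment #5: 3→6→2 bottleneck 6, total now 85
augment #6: 3→7→2 bottleneck 7, total now 92
augment #7: 3→0→5→2 bottleneck 6, total now 98
augment #8: 3→0→7→2 bottleneck 1, total now 99
augment #9: 3→4→7→2 bottleneck 8, total now 107
augment #10: 3→4→5→1→2 bottleneck 3, total now 110
augment #11: 3→6→0→5→1→2 bottleneck 5, total now 115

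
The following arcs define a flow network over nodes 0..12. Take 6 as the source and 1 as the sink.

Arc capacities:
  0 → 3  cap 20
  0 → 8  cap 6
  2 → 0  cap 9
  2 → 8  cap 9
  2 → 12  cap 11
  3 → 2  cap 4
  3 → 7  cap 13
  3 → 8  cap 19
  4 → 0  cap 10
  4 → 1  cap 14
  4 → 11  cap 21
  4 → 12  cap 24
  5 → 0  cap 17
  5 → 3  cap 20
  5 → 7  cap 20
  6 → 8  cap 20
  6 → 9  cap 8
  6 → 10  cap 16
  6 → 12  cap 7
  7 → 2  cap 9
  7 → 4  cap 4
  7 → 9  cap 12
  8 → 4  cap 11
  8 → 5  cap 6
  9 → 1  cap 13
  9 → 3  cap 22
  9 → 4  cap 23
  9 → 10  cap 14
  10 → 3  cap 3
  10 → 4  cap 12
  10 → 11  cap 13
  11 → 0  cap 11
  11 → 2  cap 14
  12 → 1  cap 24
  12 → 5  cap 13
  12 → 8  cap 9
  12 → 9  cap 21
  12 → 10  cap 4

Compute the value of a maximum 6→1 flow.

Maximum flow value: 48

augment #1: 6→9→1 bottleneck 8, total now 8
augment #2: 6→12→1 bottleneck 7, total now 15
augment #3: 6→8→4→1 bottleneck 11, total now 26
augment #4: 6→10→4→1 bottleneck 3, total now 29
augment #5: 6→10→4→12→1 bottleneck 9, total now 38
augment #6: 6→8→5→7→9→1 bottleneck 5, total now 43
augment #7: 6→10→3→2→12→1 bottleneck 3, total now 46
augment #8: 6→10→11→2→12→1 bottleneck 1, total now 47
augment #9: 6→8→5→3→2→12→1 bottleneck 1, total now 48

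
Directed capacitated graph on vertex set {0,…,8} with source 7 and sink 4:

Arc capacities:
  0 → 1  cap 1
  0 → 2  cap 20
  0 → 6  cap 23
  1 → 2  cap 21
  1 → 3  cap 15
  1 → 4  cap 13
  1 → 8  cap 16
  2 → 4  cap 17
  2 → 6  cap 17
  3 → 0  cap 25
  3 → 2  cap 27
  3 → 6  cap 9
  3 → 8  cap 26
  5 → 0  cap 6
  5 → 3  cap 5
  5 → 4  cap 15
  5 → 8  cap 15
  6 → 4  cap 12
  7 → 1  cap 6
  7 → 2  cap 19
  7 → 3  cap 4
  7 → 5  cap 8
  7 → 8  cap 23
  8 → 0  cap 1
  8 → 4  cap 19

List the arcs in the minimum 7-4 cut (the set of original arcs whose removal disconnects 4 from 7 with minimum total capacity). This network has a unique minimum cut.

Min-cut arcs: {(7,1), (7,2), (7,3), (7,5), (8,0), (8,4)} (total capacity 57)

augment #1: 7→1→4 push 6
augment #2: 7→2→4 push 17
augment #3: 7→5→4 push 8
augment #4: 7→8→4 push 19
augment #5: 7→2→6→4 push 2
augment #6: 7→3→6→4 push 4
augment #7: 7→8→0→1→4 push 1
max flow = 57; residual-reachable set from 7 gives S-side
cut edges (S→T): {(7,1), (7,2), (7,3), (7,5), (8,0), (8,4)} total cap 57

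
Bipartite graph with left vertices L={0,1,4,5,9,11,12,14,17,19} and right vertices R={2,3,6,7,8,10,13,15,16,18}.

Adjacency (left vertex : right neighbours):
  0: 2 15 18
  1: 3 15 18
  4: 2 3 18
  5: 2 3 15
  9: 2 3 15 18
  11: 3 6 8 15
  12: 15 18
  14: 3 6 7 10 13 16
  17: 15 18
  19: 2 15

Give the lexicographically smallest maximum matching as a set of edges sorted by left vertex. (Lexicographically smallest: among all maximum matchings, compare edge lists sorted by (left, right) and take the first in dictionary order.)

Lex-smallest maximum matching: {(0,2), (1,3), (4,18), (5,15), (11,6), (14,7)}

|M| = 6 (so the lex-smallest maximum matching has 6 edges)
process left vertices in ascending order; for each, take the smallest-labelled available neighbour that still permits 6 edges overall, or leave it unmatched if none does
lex-smallest matching: {0-2, 1-3, 4-18, 5-15, 11-6, 14-7}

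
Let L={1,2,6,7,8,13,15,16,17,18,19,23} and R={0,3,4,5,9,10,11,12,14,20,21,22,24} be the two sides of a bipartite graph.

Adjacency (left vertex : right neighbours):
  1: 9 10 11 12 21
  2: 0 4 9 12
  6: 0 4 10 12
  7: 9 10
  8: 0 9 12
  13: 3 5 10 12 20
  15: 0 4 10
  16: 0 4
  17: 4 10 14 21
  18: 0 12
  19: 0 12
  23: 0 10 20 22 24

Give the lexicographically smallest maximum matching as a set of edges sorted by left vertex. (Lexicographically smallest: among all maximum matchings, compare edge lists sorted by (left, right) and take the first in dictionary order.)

Lex-smallest maximum matching: {(1,11), (2,0), (6,4), (7,9), (8,12), (13,3), (15,10), (17,14), (23,20)}

|M| = 9 (so the lex-smallest maximum matching has 9 edges)
process left vertices in ascending order; for each, take the smallest-labelled available neighbour that still permits 9 edges overall, or leave it unmatched if none does
lex-smallest matching: {1-11, 2-0, 6-4, 7-9, 8-12, 13-3, 15-10, 17-14, 23-20}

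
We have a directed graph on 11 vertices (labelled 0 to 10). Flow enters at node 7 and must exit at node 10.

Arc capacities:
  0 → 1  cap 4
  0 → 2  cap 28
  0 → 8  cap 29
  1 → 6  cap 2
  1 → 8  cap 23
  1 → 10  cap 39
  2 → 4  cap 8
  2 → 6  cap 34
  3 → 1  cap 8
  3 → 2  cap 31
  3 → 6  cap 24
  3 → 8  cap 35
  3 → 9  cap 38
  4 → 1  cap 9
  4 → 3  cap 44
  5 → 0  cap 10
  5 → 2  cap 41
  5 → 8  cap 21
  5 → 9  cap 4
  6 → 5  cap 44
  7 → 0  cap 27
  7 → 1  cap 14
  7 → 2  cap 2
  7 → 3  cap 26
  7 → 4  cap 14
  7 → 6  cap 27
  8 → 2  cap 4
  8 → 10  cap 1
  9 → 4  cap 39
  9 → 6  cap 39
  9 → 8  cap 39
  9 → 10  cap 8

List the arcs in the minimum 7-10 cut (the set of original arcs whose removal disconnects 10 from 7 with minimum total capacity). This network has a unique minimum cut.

Min-cut arcs: {(0,1), (3,1), (4,1), (7,1), (8,10), (9,10)} (total capacity 44)

augment #1: 7→1→10 push 14
augment #2: 7→0→1→10 push 4
augment #3: 7→0→8→10 push 1
augment #4: 7→3→1→10 push 8
augment #5: 7→3→9→10 push 8
augment #6: 7→4→1→10 push 9
max flow = 44; residual-reachable set from 7 gives S-side
cut edges (S→T): {(0,1), (3,1), (4,1), (7,1), (8,10), (9,10)} total cap 44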